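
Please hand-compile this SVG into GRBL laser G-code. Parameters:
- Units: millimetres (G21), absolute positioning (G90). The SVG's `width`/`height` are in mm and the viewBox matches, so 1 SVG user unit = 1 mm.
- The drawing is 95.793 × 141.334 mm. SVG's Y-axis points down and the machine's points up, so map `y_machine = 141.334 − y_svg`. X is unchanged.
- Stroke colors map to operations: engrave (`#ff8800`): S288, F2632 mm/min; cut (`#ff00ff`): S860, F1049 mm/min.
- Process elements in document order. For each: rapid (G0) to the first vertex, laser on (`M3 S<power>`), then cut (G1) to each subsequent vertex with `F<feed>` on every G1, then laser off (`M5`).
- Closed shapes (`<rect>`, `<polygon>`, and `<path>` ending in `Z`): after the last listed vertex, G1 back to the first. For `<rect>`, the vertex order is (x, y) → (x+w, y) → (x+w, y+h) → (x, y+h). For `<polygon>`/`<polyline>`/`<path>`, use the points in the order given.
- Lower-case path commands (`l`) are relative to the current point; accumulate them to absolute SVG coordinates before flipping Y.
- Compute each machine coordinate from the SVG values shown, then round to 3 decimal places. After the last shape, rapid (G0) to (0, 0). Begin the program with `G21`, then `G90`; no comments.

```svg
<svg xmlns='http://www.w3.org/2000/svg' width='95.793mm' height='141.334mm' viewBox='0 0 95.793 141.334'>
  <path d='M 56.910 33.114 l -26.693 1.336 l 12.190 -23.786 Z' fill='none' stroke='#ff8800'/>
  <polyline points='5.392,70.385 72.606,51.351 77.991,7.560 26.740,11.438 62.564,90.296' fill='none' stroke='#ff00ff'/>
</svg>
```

Since the viewBox matches the mm dimensions, user units are millimetres directly. The only transform is the Y-flip y_m = 141.334 − y_svg.

Shape 1 is a regular polygon drawn with `<path>`. Its stroke #ff8800 means engrave at S288, F2632. After flipping Y the toolpath is (56.910,108.220) → (30.217,106.884) → (42.407,130.670) → (56.910,108.220), returning to the start.

Shape 2 is a open polyline drawn with `<polyline>`. Its stroke #ff00ff means cut at S860, F1049. After flipping Y the toolpath is (5.392,70.949) → (72.606,89.983) → (77.991,133.774) → (26.740,129.896) → (62.564,51.038).

G21
G90
G0 X56.910 Y108.220
M3 S288
G1 X30.217 Y106.884 F2632
G1 X42.407 Y130.670 F2632
G1 X56.910 Y108.220 F2632
M5
G0 X5.392 Y70.949
M3 S860
G1 X72.606 Y89.983 F1049
G1 X77.991 Y133.774 F1049
G1 X26.740 Y129.896 F1049
G1 X62.564 Y51.038 F1049
M5
G0 X0.000 Y0.000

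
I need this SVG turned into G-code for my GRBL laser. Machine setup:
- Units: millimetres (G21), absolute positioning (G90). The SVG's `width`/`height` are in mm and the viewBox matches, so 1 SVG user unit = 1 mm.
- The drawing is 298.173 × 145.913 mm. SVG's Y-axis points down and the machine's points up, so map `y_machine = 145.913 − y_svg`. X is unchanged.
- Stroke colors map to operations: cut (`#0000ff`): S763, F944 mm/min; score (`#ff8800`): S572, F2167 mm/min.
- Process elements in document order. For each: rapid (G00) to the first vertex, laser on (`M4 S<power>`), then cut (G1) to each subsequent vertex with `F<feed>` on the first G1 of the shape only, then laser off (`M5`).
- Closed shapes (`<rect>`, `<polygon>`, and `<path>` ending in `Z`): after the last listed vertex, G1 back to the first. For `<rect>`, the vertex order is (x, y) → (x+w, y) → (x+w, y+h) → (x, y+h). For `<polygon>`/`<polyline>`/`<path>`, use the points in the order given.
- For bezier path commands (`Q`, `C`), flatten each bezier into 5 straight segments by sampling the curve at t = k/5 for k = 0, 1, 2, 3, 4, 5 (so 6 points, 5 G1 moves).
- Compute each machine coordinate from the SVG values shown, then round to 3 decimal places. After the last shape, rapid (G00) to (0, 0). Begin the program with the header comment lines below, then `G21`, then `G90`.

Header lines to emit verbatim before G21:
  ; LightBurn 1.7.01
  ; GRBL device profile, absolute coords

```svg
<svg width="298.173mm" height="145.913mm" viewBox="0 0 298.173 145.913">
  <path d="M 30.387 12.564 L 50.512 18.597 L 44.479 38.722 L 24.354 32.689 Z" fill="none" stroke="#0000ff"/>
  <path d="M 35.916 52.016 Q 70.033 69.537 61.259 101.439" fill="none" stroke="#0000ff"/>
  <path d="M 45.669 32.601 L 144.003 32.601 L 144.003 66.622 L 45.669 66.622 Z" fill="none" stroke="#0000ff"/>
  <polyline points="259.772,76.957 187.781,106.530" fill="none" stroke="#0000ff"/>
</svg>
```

; LightBurn 1.7.01
; GRBL device profile, absolute coords
G21
G90
G00 X30.387 Y133.349
M4 S763
G1 X50.512 Y127.316 F944
G1 X44.479 Y107.191
G1 X24.354 Y113.224
G1 X30.387 Y133.349
M5
G00 X35.916 Y93.897
M4 S763
G1 X47.847 Y86.313 F944
G1 X56.347 Y77.579
G1 X61.416 Y67.695
G1 X63.053 Y56.660
G1 X61.259 Y44.474
M5
G00 X45.669 Y113.312
M4 S763
G1 X144.003 Y113.312 F944
G1 X144.003 Y79.291
G1 X45.669 Y79.291
G1 X45.669 Y113.312
M5
G00 X259.772 Y68.956
M4 S763
G1 X187.781 Y39.383 F944
M5
G00 X0.000 Y0.000

Since the viewBox matches the mm dimensions, user units are millimetres directly. The only transform is the Y-flip y_m = 145.913 − y_svg.

Shape 1 is a regular polygon drawn with `<path>`. Its stroke #0000ff means cut at S763, F944. After flipping Y the toolpath is (30.387,133.349) → (50.512,127.316) → (44.479,107.191) → (24.354,113.224) → (30.387,133.349), returning to the start.

Shape 2 is a quadratic bezier drawn with `<path>`. Its stroke #0000ff means cut at S763, F944. After flipping Y the toolpath is (35.916,93.897) → (47.847,86.313) → (56.347,77.579) → (61.416,67.695) → (63.053,56.660) → (61.259,44.474).

Shape 3 is a rectangle drawn with `<path>`. Its stroke #0000ff means cut at S763, F944. After flipping Y the toolpath is (45.669,113.312) → (144.003,113.312) → (144.003,79.291) → (45.669,79.291) → (45.669,113.312), returning to the start.

Shape 4 is a line segment drawn with `<polyline>`. Its stroke #0000ff means cut at S763, F944. After flipping Y the toolpath is (259.772,68.956) → (187.781,39.383).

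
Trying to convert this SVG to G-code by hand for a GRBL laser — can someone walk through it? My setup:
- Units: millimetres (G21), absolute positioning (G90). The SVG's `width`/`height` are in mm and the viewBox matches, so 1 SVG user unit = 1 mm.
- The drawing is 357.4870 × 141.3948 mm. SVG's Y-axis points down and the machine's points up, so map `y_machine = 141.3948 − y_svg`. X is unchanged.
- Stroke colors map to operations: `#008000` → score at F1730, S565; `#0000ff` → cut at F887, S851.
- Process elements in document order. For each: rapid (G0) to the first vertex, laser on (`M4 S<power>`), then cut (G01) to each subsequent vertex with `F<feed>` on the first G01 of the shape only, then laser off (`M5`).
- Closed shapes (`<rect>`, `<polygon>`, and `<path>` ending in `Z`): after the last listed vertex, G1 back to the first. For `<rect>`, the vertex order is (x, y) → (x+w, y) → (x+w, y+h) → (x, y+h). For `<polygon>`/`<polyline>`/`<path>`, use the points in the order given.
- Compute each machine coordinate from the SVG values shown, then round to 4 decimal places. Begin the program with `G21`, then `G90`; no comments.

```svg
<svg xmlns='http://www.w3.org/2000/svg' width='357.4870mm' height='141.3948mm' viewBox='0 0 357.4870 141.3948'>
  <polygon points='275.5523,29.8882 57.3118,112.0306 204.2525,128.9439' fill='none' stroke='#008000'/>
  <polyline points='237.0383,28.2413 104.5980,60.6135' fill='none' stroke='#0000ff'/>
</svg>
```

G21
G90
G0 X275.5523 Y111.5066
M4 S565
G01 X57.3118 Y29.3642 F1730
G01 X204.2525 Y12.4509
G01 X275.5523 Y111.5066
M5
G0 X237.0383 Y113.1535
M4 S851
G01 X104.5980 Y80.7813 F887
M5

Since the viewBox matches the mm dimensions, user units are millimetres directly. The only transform is the Y-flip y_m = 141.3948 − y_svg.

Shape 1 is a closed polygon drawn with `<polygon>`. Its stroke #008000 means score at S565, F1730. After flipping Y the toolpath is (275.5523,111.5066) → (57.3118,29.3642) → (204.2525,12.4509) → (275.5523,111.5066), returning to the start.

Shape 2 is a line segment drawn with `<polyline>`. Its stroke #0000ff means cut at S851, F887. After flipping Y the toolpath is (237.0383,113.1535) → (104.5980,80.7813).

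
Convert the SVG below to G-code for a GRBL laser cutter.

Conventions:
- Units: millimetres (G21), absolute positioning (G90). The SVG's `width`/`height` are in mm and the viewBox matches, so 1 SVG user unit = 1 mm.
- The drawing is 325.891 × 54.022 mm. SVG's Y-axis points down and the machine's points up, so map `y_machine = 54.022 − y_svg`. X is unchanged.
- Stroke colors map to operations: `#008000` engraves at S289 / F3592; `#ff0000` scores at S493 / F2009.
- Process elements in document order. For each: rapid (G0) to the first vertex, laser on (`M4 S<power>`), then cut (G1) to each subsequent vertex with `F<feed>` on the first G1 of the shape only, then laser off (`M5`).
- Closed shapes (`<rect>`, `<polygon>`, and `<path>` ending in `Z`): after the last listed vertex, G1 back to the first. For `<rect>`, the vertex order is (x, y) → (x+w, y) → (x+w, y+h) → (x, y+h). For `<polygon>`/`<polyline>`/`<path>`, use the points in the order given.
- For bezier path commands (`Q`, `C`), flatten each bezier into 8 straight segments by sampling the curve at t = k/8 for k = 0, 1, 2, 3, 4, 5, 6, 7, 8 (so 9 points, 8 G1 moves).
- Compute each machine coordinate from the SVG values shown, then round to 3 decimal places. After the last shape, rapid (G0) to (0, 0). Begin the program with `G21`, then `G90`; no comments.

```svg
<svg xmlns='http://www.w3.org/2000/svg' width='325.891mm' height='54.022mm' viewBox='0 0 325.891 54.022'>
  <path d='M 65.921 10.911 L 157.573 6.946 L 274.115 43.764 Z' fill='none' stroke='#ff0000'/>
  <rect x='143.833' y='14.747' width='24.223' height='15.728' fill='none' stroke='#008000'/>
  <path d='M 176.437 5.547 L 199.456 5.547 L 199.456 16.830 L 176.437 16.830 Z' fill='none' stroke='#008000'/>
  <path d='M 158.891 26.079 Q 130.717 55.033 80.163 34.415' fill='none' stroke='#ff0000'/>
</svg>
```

G21
G90
G0 X65.921 Y43.111
M4 S493
G1 X157.573 Y47.076 F2009
G1 X274.115 Y10.258
G1 X65.921 Y43.111
M5
G0 X143.833 Y39.275
M4 S289
G1 X168.056 Y39.275 F3592
G1 X168.056 Y23.547
G1 X143.833 Y23.547
G1 X143.833 Y39.275
M5
G0 X176.437 Y48.475
M4 S289
G1 X199.456 Y48.475 F3592
G1 X199.456 Y37.192
G1 X176.437 Y37.192
G1 X176.437 Y48.475
M5
G0 X158.891 Y27.943
M4 S493
G1 X151.498 Y21.479 F2009
G1 X143.405 Y16.564
G1 X134.613 Y13.199
G1 X125.122 Y11.382
G1 X114.931 Y11.115
G1 X104.041 Y12.396
G1 X92.452 Y15.227
G1 X80.163 Y19.607
M5
G0 X0.000 Y0.000

viewBox `0 0 325.891 54.022` with mm width/height → 1 unit = 1 mm. Flip: y_m = 54.022 − y_svg.

**Shape 1** — `<path>` closed polygon, stroke `#ff0000` → score (S493, F2009). Machine vertices: (65.921,43.111) → (157.573,47.076) → (274.115,10.258) → (65.921,43.111). Closed: final G1 returns to the first vertex.

**Shape 2** — `<rect>` rectangle, stroke `#008000` → engrave (S289, F3592). Machine vertices: (143.833,39.275) → (168.056,39.275) → (168.056,23.547) → (143.833,23.547) → (143.833,39.275). Closed: final G1 returns to the first vertex.

**Shape 3** — `<path>` rectangle, stroke `#008000` → engrave (S289, F3592). Machine vertices: (176.437,48.475) → (199.456,48.475) → (199.456,37.192) → (176.437,37.192) → (176.437,48.475). Closed: final G1 returns to the first vertex.

**Shape 4** — `<path>` quadratic bezier, stroke `#ff0000` → score (S493, F2009). Control points (SVG): P0=(158.891,26.079), P1=(130.717,55.033), P2=(80.163,34.415); sampled at t=k/8. Machine vertices: (158.891,27.943) → (151.498,21.479) → (143.405,16.564) → (134.613,13.199) → (125.122,11.382) → (114.931,11.115) → (104.041,12.396) → (92.452,15.227) → (80.163,19.607). Open path.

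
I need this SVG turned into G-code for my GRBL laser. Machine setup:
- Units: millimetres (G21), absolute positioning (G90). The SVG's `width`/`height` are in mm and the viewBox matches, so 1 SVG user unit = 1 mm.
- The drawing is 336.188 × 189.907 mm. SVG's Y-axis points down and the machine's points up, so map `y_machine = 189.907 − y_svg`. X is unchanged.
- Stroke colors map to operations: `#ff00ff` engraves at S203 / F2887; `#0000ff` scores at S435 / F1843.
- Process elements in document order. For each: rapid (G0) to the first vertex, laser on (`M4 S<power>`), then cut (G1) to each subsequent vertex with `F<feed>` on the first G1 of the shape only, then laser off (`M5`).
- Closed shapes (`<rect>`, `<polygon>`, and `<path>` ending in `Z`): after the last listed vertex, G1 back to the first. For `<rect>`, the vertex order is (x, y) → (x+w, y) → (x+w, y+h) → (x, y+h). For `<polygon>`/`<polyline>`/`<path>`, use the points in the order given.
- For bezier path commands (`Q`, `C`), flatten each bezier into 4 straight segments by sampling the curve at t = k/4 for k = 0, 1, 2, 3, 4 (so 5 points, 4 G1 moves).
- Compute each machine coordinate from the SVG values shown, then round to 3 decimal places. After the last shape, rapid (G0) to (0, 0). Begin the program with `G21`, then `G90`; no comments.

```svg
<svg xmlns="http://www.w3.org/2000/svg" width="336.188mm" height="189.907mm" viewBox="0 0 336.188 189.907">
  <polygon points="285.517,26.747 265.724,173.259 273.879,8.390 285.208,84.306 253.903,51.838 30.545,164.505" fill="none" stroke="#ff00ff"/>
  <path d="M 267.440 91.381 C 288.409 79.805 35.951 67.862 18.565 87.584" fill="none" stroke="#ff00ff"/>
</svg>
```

G21
G90
G0 X285.517 Y163.160
M4 S203
G1 X265.724 Y16.648 F2887
G1 X273.879 Y181.517
G1 X285.208 Y105.601
G1 X253.903 Y138.069
G1 X30.545 Y25.402
G1 X285.517 Y163.160
M5
G0 X267.440 Y98.526
M4 S203
G1 X239.844 Y106.776 F2887
G1 X157.386 Y112.161
G1 X67.735 Y111.678
G1 X18.565 Y102.323
M5
G0 X0.000 Y0.000

viewBox `0 0 336.188 189.907` with mm width/height → 1 unit = 1 mm. Flip: y_m = 189.907 − y_svg.

**Shape 1** — `<polygon>` closed polygon, stroke `#ff00ff` → engrave (S203, F2887). Machine vertices: (285.517,163.160) → (265.724,16.648) → (273.879,181.517) → (285.208,105.601) → (253.903,138.069) → (30.545,25.402) → (285.517,163.160). Closed: final G1 returns to the first vertex.

**Shape 2** — `<path>` cubic bezier, stroke `#ff00ff` → engrave (S203, F2887). Control points (SVG): P0=(267.440,91.381), P1=(288.409,79.805), P2=(35.951,67.862), P3=(18.565,87.584); sampled at t=k/4. Machine vertices: (267.440,98.526) → (239.844,106.776) → (157.386,112.161) → (67.735,111.678) → (18.565,102.323). Open path.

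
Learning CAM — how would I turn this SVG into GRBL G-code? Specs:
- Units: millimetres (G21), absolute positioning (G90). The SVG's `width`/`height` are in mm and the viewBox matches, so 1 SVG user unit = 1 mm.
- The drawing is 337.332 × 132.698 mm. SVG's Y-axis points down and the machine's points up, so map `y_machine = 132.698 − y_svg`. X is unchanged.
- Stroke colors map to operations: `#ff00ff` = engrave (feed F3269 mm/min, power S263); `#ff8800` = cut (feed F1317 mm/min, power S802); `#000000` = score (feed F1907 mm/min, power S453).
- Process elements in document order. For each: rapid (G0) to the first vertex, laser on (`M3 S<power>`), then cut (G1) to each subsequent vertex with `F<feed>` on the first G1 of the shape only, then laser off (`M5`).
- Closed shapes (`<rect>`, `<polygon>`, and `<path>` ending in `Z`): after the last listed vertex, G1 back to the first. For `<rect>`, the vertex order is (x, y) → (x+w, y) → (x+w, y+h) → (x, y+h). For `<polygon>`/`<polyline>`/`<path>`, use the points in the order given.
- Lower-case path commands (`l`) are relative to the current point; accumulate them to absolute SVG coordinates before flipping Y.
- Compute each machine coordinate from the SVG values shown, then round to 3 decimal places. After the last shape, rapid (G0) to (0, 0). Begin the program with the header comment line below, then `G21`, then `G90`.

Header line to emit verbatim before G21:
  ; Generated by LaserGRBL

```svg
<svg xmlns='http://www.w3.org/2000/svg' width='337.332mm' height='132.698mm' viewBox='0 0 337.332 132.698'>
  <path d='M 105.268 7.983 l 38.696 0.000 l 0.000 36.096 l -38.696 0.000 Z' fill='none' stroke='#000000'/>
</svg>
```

; Generated by LaserGRBL
G21
G90
G0 X105.268 Y124.715
M3 S453
G1 X143.964 Y124.715 F1907
G1 X143.964 Y88.619
G1 X105.268 Y88.619
G1 X105.268 Y124.715
M5
G0 X0.000 Y0.000

Since the viewBox matches the mm dimensions, user units are millimetres directly. The only transform is the Y-flip y_m = 132.698 − y_svg.

Shape 1 is a rectangle drawn with `<path>`. Its stroke #000000 means score at S453, F1907. After flipping Y the toolpath is (105.268,124.715) → (143.964,124.715) → (143.964,88.619) → (105.268,88.619) → (105.268,124.715), returning to the start.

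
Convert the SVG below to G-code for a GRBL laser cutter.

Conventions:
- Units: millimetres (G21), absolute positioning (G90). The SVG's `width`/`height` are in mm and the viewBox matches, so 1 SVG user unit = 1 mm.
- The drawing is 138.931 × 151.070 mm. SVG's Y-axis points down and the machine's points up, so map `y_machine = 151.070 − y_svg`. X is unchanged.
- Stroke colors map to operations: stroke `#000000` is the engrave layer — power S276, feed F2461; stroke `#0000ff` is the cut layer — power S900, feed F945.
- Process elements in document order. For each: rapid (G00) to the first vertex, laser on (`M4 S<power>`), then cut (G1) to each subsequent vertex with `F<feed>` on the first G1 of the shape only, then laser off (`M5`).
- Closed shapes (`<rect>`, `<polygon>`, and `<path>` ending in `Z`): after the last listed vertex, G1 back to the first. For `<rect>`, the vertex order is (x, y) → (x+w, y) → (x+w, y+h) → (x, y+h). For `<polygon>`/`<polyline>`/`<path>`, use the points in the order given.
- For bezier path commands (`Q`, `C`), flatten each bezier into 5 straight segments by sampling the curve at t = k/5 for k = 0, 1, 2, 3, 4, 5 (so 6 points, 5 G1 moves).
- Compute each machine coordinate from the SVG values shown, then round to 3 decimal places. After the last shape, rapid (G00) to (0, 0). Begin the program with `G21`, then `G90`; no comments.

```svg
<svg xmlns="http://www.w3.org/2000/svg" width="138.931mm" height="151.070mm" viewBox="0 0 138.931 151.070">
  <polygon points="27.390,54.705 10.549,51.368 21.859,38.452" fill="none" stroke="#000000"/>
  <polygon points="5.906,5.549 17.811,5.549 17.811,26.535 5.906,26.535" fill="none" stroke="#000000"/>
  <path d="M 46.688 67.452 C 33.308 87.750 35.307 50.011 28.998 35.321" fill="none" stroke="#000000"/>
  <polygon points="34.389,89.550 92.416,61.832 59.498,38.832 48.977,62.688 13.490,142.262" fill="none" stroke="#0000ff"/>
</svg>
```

G21
G90
G00 X27.390 Y96.365
M4 S276
G1 X10.549 Y99.702 F2461
G1 X21.859 Y112.618
G1 X27.390 Y96.365
M5
G00 X5.906 Y145.521
M4 S276
G1 X17.811 Y145.521 F2461
G1 X17.811 Y124.535
G1 X5.906 Y124.535
G1 X5.906 Y145.521
M5
G00 X46.688 Y83.618
M4 S276
G1 X40.316 Y77.755 F2461
G1 X36.498 Y81.929
G1 X34.097 Y92.247
G1 X31.976 Y104.818
G1 X28.998 Y115.749
M5
G00 X34.389 Y61.520
M4 S900
G1 X92.416 Y89.238 F945
G1 X59.498 Y112.238
G1 X48.977 Y88.382
G1 X13.490 Y8.808
G1 X34.389 Y61.520
M5
G00 X0.000 Y0.000

viewBox `0 0 138.931 151.070` with mm width/height → 1 unit = 1 mm. Flip: y_m = 151.070 − y_svg.

**Shape 1** — `<polygon>` regular polygon, stroke `#000000` → engrave (S276, F2461). Machine vertices: (27.390,96.365) → (10.549,99.702) → (21.859,112.618) → (27.390,96.365). Closed: final G1 returns to the first vertex.

**Shape 2** — `<polygon>` rectangle, stroke `#000000` → engrave (S276, F2461). Machine vertices: (5.906,145.521) → (17.811,145.521) → (17.811,124.535) → (5.906,124.535) → (5.906,145.521). Closed: final G1 returns to the first vertex.

**Shape 3** — `<path>` cubic bezier, stroke `#000000` → engrave (S276, F2461). Control points (SVG): P0=(46.688,67.452), P1=(33.308,87.750), P2=(35.307,50.011), P3=(28.998,35.321); sampled at t=k/5. Machine vertices: (46.688,83.618) → (40.316,77.755) → (36.498,81.929) → (34.097,92.247) → (31.976,104.818) → (28.998,115.749). Open path.

**Shape 4** — `<polygon>` closed polygon, stroke `#0000ff` → cut (S900, F945). Machine vertices: (34.389,61.520) → (92.416,89.238) → (59.498,112.238) → (48.977,88.382) → (13.490,8.808) → (34.389,61.520). Closed: final G1 returns to the first vertex.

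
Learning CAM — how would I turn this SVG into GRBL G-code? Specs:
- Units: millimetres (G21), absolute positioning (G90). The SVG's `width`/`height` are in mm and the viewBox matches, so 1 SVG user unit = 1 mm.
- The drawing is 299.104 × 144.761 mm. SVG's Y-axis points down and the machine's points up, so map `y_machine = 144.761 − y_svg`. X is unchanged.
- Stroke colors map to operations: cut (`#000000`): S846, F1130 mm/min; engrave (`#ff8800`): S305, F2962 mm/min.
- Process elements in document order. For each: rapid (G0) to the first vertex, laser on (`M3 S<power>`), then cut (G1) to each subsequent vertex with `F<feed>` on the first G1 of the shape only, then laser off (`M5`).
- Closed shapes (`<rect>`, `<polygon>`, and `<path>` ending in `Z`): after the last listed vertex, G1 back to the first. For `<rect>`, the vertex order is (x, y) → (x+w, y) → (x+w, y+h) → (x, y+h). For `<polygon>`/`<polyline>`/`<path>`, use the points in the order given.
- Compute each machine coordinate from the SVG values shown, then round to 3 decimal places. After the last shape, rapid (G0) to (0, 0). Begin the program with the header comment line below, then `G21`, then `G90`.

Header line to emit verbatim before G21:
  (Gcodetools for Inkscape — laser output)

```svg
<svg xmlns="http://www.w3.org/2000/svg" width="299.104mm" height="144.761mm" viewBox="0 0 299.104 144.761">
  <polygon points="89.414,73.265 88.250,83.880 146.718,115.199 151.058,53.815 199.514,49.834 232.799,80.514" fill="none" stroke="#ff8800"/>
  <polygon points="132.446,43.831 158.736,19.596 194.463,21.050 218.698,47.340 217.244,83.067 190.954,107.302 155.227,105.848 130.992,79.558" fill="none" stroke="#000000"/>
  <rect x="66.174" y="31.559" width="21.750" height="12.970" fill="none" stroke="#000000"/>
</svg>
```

(Gcodetools for Inkscape — laser output)
G21
G90
G0 X89.414 Y71.496
M3 S305
G1 X88.250 Y60.881 F2962
G1 X146.718 Y29.562
G1 X151.058 Y90.946
G1 X199.514 Y94.927
G1 X232.799 Y64.247
G1 X89.414 Y71.496
M5
G0 X132.446 Y100.930
M3 S846
G1 X158.736 Y125.165 F1130
G1 X194.463 Y123.711
G1 X218.698 Y97.421
G1 X217.244 Y61.694
G1 X190.954 Y37.459
G1 X155.227 Y38.913
G1 X130.992 Y65.203
G1 X132.446 Y100.930
M5
G0 X66.174 Y113.202
M3 S846
G1 X87.924 Y113.202 F1130
G1 X87.924 Y100.232
G1 X66.174 Y100.232
G1 X66.174 Y113.202
M5
G0 X0.000 Y0.000

viewBox `0 0 299.104 144.761` with mm width/height → 1 unit = 1 mm. Flip: y_m = 144.761 − y_svg.

**Shape 1** — `<polygon>` closed polygon, stroke `#ff8800` → engrave (S305, F2962). Machine vertices: (89.414,71.496) → (88.250,60.881) → (146.718,29.562) → (151.058,90.946) → (199.514,94.927) → (232.799,64.247) → (89.414,71.496). Closed: final G1 returns to the first vertex.

**Shape 2** — `<polygon>` regular polygon, stroke `#000000` → cut (S846, F1130). Machine vertices: (132.446,100.930) → (158.736,125.165) → (194.463,123.711) → (218.698,97.421) → (217.244,61.694) → (190.954,37.459) → (155.227,38.913) → (130.992,65.203) → (132.446,100.930). Closed: final G1 returns to the first vertex.

**Shape 3** — `<rect>` rectangle, stroke `#000000` → cut (S846, F1130). Machine vertices: (66.174,113.202) → (87.924,113.202) → (87.924,100.232) → (66.174,100.232) → (66.174,113.202). Closed: final G1 returns to the first vertex.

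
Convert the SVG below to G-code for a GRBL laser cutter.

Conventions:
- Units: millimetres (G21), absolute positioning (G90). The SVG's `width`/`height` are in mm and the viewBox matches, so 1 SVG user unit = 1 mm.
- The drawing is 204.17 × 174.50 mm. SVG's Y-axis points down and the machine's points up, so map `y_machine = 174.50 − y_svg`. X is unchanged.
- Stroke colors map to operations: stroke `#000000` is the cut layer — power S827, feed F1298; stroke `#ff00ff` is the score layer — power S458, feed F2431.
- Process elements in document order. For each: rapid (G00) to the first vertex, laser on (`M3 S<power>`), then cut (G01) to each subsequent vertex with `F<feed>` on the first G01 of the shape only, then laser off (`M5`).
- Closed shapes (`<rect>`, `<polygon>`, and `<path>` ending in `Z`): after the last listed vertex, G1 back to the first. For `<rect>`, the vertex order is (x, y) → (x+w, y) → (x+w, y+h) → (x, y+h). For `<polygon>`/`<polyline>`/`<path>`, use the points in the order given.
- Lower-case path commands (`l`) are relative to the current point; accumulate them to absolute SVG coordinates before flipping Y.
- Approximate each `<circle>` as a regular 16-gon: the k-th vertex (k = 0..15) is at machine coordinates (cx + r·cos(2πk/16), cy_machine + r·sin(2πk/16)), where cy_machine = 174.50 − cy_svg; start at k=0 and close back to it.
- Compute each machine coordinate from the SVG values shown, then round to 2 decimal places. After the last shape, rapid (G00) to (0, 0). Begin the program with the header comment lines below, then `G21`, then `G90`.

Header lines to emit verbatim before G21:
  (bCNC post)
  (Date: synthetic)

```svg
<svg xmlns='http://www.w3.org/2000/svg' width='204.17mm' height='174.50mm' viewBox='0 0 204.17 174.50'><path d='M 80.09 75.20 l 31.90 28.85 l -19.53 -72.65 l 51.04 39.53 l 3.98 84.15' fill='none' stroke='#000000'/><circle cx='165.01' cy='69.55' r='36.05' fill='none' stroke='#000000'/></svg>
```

(bCNC post)
(Date: synthetic)
G21
G90
G00 X80.09 Y99.30
M3 S827
G01 X111.99 Y70.45 F1298
G01 X92.46 Y143.10
G01 X143.50 Y103.57
G01 X147.48 Y19.42
M5
G00 X201.06 Y104.95
M3 S827
G01 X198.32 Y118.75 F1298
G01 X190.50 Y130.44
G01 X178.81 Y138.26
G01 X165.01 Y141.00
G01 X151.21 Y138.26
G01 X139.52 Y130.44
G01 X131.70 Y118.75
G01 X128.96 Y104.95
G01 X131.70 Y91.15
G01 X139.52 Y79.46
G01 X151.21 Y71.64
G01 X165.01 Y68.90
G01 X178.81 Y71.64
G01 X190.50 Y79.46
G01 X198.32 Y91.15
G01 X201.06 Y104.95
M5
G00 X0.00 Y0.00

1 u = 1 mm; y_m = 174.50 − y.

[1] `<path>` open polyline, #000000→cut S827 F1298: (80.09,99.30) → (111.99,70.45) → (92.46,143.10) → (143.50,103.57) → (147.48,19.42)

[2] `<circle>` circle, #000000→cut S827 F1298: (201.06,104.95) → (198.32,118.75) → (190.50,130.44) → (178.81,138.26) → (165.01,141.00) → (151.21,138.26) → (139.52,130.44) → (131.70,118.75) → (128.96,104.95) → (131.70,91.15) → (139.52,79.46) → (151.21,71.64) → (165.01,68.90) → (178.81,71.64) → (190.50,79.46) → (198.32,91.15) → (201.06,104.95) (closed)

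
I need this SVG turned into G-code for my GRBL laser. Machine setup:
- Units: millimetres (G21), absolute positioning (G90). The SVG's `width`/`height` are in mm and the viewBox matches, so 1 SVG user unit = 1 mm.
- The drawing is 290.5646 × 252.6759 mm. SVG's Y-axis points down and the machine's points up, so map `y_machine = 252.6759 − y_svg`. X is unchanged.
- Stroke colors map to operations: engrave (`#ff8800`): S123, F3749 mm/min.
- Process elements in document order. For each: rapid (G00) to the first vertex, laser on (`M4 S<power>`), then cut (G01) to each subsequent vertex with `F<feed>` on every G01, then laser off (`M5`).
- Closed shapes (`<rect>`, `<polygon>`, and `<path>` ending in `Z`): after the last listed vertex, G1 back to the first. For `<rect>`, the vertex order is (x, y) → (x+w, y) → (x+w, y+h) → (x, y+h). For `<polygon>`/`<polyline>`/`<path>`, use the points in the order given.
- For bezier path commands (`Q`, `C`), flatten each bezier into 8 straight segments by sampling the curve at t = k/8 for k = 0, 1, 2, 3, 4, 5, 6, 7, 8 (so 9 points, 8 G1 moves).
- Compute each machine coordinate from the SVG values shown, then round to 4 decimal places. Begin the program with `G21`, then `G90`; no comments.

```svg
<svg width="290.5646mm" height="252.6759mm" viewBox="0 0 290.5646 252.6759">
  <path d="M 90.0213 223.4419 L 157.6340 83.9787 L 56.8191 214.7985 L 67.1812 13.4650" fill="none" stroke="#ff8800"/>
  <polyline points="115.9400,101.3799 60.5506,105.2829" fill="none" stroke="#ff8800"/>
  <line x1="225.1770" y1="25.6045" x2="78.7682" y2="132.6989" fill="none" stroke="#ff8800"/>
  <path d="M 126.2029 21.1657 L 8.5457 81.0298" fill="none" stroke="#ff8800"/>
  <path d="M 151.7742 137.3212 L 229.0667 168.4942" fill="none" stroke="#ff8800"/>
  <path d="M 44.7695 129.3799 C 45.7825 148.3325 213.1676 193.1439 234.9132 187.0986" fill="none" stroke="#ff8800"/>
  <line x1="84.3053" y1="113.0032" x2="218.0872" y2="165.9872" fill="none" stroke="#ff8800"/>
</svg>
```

1 u = 1 mm; y_m = 252.6759 − y.

[1] `<path>` open polyline, #ff8800→engrave S123 F3749: (90.0213,29.2340) → (157.6340,168.6972) → (56.8191,37.8774) → (67.1812,239.2109)

[2] `<polyline>` line segment, #ff8800→engrave S123 F3749: (115.9400,151.2960) → (60.5506,147.3930)

[3] `<line>` line segment, #ff8800→engrave S123 F3749: (225.1770,227.0714) → (78.7682,119.9770)

[4] `<path>` line segment, #ff8800→engrave S123 F3749: (126.2029,231.5102) → (8.5457,171.6461)

[5] `<path>` line segment, #ff8800→engrave S123 F3749: (151.7742,115.3547) → (229.0667,84.1817)

[6] `<path>` cubic bezier, #ff8800→engrave S123 F3749: (44.7695,123.2960) → (52.3387,115.1265) → (71.8488,105.4317) → (99.6436,95.1107) → (132.0666,85.0624) → (165.4615,76.1860) → (196.1718,69.3803) → (220.5411,65.5444) → (234.9132,65.5773)

[7] `<line>` line segment, #ff8800→engrave S123 F3749: (84.3053,139.6727) → (218.0872,86.6887)

G21
G90
G00 X90.0213 Y29.2340
M4 S123
G01 X157.6340 Y168.6972 F3749
G01 X56.8191 Y37.8774 F3749
G01 X67.1812 Y239.2109 F3749
M5
G00 X115.9400 Y151.2960
M4 S123
G01 X60.5506 Y147.3930 F3749
M5
G00 X225.1770 Y227.0714
M4 S123
G01 X78.7682 Y119.9770 F3749
M5
G00 X126.2029 Y231.5102
M4 S123
G01 X8.5457 Y171.6461 F3749
M5
G00 X151.7742 Y115.3547
M4 S123
G01 X229.0667 Y84.1817 F3749
M5
G00 X44.7695 Y123.2960
M4 S123
G01 X52.3387 Y115.1265 F3749
G01 X71.8488 Y105.4317 F3749
G01 X99.6436 Y95.1107 F3749
G01 X132.0666 Y85.0624 F3749
G01 X165.4615 Y76.1860 F3749
G01 X196.1718 Y69.3803 F3749
G01 X220.5411 Y65.5444 F3749
G01 X234.9132 Y65.5773 F3749
M5
G00 X84.3053 Y139.6727
M4 S123
G01 X218.0872 Y86.6887 F3749
M5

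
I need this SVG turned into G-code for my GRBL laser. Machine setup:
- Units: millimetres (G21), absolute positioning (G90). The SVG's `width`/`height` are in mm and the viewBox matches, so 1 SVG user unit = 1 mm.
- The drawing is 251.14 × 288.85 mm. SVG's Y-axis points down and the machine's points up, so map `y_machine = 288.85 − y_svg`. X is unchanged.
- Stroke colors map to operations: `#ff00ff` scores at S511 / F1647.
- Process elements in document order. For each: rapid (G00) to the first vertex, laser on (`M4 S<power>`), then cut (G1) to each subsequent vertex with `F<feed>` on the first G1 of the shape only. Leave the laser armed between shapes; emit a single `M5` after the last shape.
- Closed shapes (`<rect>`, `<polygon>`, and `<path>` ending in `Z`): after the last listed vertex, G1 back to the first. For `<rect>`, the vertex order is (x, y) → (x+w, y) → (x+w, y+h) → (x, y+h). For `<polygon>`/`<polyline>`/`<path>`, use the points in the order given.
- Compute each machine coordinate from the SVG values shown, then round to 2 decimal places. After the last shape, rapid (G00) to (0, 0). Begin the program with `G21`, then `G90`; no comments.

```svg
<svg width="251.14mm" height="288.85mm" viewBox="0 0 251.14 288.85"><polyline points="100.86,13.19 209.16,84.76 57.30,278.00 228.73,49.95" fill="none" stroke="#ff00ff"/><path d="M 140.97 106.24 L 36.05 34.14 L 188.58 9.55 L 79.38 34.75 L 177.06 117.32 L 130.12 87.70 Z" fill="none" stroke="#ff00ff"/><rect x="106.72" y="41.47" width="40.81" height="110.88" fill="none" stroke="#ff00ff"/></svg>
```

G21
G90
G00 X100.86 Y275.66
M4 S511
G1 X209.16 Y204.09 F1647
G1 X57.30 Y10.85
G1 X228.73 Y238.90
G00 X140.97 Y182.61
M4 S511
G1 X36.05 Y254.71 F1647
G1 X188.58 Y279.30
G1 X79.38 Y254.10
G1 X177.06 Y171.53
G1 X130.12 Y201.15
G1 X140.97 Y182.61
G00 X106.72 Y247.38
M4 S511
G1 X147.53 Y247.38 F1647
G1 X147.53 Y136.50
G1 X106.72 Y136.50
G1 X106.72 Y247.38
M5
G00 X0.00 Y0.00

Since the viewBox matches the mm dimensions, user units are millimetres directly. The only transform is the Y-flip y_m = 288.85 − y_svg.

Shape 1 is a open polyline drawn with `<polyline>`. Its stroke #ff00ff means score at S511, F1647. After flipping Y the toolpath is (100.86,275.66) → (209.16,204.09) → (57.30,10.85) → (228.73,238.90).

Shape 2 is a closed polygon drawn with `<path>`. Its stroke #ff00ff means score at S511, F1647. After flipping Y the toolpath is (140.97,182.61) → (36.05,254.71) → (188.58,279.30) → (79.38,254.10) → (177.06,171.53) → (130.12,201.15) → (140.97,182.61), returning to the start.

Shape 3 is a rectangle drawn with `<rect>`. Its stroke #ff00ff means score at S511, F1647. After flipping Y the toolpath is (106.72,247.38) → (147.53,247.38) → (147.53,136.50) → (106.72,136.50) → (106.72,247.38), returning to the start.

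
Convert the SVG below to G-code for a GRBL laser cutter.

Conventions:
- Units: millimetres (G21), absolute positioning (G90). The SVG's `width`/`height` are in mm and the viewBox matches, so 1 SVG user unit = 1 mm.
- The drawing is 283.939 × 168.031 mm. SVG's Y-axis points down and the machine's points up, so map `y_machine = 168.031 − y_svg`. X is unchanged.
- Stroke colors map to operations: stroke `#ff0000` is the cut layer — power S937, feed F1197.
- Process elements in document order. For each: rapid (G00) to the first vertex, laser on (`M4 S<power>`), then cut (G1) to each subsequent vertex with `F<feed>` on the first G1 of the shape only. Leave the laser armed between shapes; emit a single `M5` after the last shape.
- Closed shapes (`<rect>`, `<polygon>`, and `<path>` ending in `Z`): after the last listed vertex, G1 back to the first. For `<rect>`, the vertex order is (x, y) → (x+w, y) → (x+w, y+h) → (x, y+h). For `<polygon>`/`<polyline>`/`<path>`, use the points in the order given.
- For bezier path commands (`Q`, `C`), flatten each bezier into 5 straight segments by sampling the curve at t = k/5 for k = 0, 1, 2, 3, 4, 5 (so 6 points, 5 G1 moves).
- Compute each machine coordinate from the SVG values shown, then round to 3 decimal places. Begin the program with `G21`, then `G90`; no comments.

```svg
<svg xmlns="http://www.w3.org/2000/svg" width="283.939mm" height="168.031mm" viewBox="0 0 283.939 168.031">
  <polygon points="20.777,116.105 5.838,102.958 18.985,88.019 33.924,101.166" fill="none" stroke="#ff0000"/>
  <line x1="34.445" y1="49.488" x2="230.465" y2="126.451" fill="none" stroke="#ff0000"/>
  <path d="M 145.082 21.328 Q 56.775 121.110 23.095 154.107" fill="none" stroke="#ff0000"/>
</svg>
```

viewBox `0 0 283.939 168.031` with mm width/height → 1 unit = 1 mm. Flip: y_m = 168.031 − y_svg.

**Shape 1** — `<polygon>` regular polygon, stroke `#ff0000` → cut (S937, F1197). Machine vertices: (20.777,51.926) → (5.838,65.073) → (18.985,80.012) → (33.924,66.865) → (20.777,51.926). Closed: final G1 returns to the first vertex.

**Shape 2** — `<line>` line segment, stroke `#ff0000` → cut (S937, F1197). Machine vertices: (34.445,118.543) → (230.465,41.580). Open path.

**Shape 3** — `<path>` quadratic bezier, stroke `#ff0000` → cut (S937, F1197). Control points (SVG): P0=(145.082,21.328), P1=(56.775,121.110), P2=(23.095,154.107); sampled at t=k/5. Machine vertices: (145.082,146.703) → (111.944,109.462) → (83.177,77.563) → (58.779,51.007) → (38.752,29.794) → (23.095,13.924). Open path.

G21
G90
G00 X20.777 Y51.926
M4 S937
G1 X5.838 Y65.073 F1197
G1 X18.985 Y80.012
G1 X33.924 Y66.865
G1 X20.777 Y51.926
G00 X34.445 Y118.543
M4 S937
G1 X230.465 Y41.580 F1197
G00 X145.082 Y146.703
M4 S937
G1 X111.944 Y109.462 F1197
G1 X83.177 Y77.563
G1 X58.779 Y51.007
G1 X38.752 Y29.794
G1 X23.095 Y13.924
M5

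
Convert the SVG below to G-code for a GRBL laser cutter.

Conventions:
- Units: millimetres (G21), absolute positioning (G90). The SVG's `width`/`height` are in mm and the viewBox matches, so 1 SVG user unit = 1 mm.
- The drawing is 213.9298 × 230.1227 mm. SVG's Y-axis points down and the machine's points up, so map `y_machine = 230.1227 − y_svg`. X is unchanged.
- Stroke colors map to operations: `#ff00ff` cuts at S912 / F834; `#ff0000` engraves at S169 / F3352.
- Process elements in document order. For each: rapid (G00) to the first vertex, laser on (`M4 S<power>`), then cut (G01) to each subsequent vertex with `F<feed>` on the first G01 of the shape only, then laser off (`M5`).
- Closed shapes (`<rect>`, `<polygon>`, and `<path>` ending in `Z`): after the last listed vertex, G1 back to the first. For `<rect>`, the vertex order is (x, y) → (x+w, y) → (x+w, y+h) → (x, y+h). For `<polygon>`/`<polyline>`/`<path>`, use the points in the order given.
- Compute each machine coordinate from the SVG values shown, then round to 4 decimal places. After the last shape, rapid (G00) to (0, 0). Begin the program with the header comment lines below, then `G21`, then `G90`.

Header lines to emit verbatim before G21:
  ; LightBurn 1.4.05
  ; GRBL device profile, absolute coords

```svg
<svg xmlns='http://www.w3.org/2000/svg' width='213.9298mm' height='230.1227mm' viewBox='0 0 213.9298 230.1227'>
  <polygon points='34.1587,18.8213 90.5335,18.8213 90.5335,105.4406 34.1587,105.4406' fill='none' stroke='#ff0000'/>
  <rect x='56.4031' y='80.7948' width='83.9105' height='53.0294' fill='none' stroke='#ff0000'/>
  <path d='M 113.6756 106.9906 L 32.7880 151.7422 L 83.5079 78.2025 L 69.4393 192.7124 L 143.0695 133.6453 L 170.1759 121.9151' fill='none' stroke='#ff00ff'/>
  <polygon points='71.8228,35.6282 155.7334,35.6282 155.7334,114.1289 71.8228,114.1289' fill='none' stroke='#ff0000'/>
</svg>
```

Since the viewBox matches the mm dimensions, user units are millimetres directly. The only transform is the Y-flip y_m = 230.1227 − y_svg.

Shape 1 is a rectangle drawn with `<polygon>`. Its stroke #ff0000 means engrave at S169, F3352. After flipping Y the toolpath is (34.1587,211.3014) → (90.5335,211.3014) → (90.5335,124.6821) → (34.1587,124.6821) → (34.1587,211.3014), returning to the start.

Shape 2 is a rectangle drawn with `<rect>`. Its stroke #ff0000 means engrave at S169, F3352. After flipping Y the toolpath is (56.4031,149.3279) → (140.3136,149.3279) → (140.3136,96.2985) → (56.4031,96.2985) → (56.4031,149.3279), returning to the start.

Shape 3 is a open polyline drawn with `<path>`. Its stroke #ff00ff means cut at S912, F834. After flipping Y the toolpath is (113.6756,123.1321) → (32.7880,78.3805) → (83.5079,151.9202) → (69.4393,37.4103) → (143.0695,96.4774) → (170.1759,108.2076).

Shape 4 is a rectangle drawn with `<polygon>`. Its stroke #ff0000 means engrave at S169, F3352. After flipping Y the toolpath is (71.8228,194.4945) → (155.7334,194.4945) → (155.7334,115.9938) → (71.8228,115.9938) → (71.8228,194.4945), returning to the start.

; LightBurn 1.4.05
; GRBL device profile, absolute coords
G21
G90
G00 X34.1587 Y211.3014
M4 S169
G01 X90.5335 Y211.3014 F3352
G01 X90.5335 Y124.6821
G01 X34.1587 Y124.6821
G01 X34.1587 Y211.3014
M5
G00 X56.4031 Y149.3279
M4 S169
G01 X140.3136 Y149.3279 F3352
G01 X140.3136 Y96.2985
G01 X56.4031 Y96.2985
G01 X56.4031 Y149.3279
M5
G00 X113.6756 Y123.1321
M4 S912
G01 X32.7880 Y78.3805 F834
G01 X83.5079 Y151.9202
G01 X69.4393 Y37.4103
G01 X143.0695 Y96.4774
G01 X170.1759 Y108.2076
M5
G00 X71.8228 Y194.4945
M4 S169
G01 X155.7334 Y194.4945 F3352
G01 X155.7334 Y115.9938
G01 X71.8228 Y115.9938
G01 X71.8228 Y194.4945
M5
G00 X0.0000 Y0.0000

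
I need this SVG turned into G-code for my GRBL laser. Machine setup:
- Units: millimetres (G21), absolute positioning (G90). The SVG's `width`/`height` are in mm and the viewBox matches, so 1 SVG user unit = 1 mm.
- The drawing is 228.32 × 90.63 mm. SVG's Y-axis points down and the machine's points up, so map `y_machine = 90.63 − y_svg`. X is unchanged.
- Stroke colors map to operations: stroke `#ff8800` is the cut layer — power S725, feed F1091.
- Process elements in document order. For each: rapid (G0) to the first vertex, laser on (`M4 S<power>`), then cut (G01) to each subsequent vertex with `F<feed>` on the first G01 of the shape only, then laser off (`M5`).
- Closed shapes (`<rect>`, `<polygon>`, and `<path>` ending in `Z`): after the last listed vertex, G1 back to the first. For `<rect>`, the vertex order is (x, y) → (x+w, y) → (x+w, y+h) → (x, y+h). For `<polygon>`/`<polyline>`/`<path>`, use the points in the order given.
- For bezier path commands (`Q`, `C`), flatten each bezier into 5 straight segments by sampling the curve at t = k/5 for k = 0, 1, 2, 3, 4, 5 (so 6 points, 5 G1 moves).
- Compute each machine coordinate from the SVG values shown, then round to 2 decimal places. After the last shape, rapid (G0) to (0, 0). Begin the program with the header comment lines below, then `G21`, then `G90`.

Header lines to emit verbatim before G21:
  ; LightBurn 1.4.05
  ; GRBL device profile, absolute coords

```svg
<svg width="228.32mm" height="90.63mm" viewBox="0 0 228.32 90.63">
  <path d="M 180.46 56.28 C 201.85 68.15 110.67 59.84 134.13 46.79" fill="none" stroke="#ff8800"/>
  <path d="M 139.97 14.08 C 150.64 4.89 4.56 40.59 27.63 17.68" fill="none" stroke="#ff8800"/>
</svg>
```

; LightBurn 1.4.05
; GRBL device profile, absolute coords
G21
G90
G0 X180.46 Y34.35
M4 S725
G01 X181.60 Y29.53 F1091
G01 X166.64 Y28.80
G01 X146.46 Y31.44
G01 X131.99 Y36.70
G01 X134.13 Y43.84
M5
G0 X139.97 Y76.55
M4 S725
G01 X130.17 Y77.51 F1091
G01 X98.39 Y72.65
G01 X60.28 Y66.97
G01 X31.48 Y65.41
G01 X27.63 Y72.95
M5
G0 X0.00 Y0.00

viewBox `0 0 228.32 90.63` with mm width/height → 1 unit = 1 mm. Flip: y_m = 90.63 − y_svg.

**Shape 1** — `<path>` cubic bezier, stroke `#ff8800` → cut (S725, F1091). Control points (SVG): P0=(180.46,56.28), P1=(201.85,68.15), P2=(110.67,59.84), P3=(134.13,46.79); sampled at t=k/5. Machine vertices: (180.46,34.35) → (181.60,29.53) → (166.64,28.80) → (146.46,31.44) → (131.99,36.70) → (134.13,43.84). Open path.

**Shape 2** — `<path>` cubic bezier, stroke `#ff8800` → cut (S725, F1091). Control points (SVG): P0=(139.97,14.08), P1=(150.64,4.89), P2=(4.56,40.59), P3=(27.63,17.68); sampled at t=k/5. Machine vertices: (139.97,76.55) → (130.17,77.51) → (98.39,72.65) → (60.28,66.97) → (31.48,65.41) → (27.63,72.95). Open path.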